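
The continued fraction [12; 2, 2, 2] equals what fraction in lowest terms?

Fold from the inside: start with 2/1.
  2 + 1/2 = 5/2
  2 + 2/5 = 12/5
  12 + 5/12 = 149/12

149/12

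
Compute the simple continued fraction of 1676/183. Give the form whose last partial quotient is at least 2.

[9; 6, 3, 4, 2]

1676 = 9·183 + 29
183 = 6·29 + 9
29 = 3·9 + 2
9 = 4·2 + 1
2 = 2·1 + 0  (stop)
So 1676/183 = [9; 6, 3, 4, 2].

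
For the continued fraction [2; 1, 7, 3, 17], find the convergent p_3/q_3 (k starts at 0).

Using pₖ = aₖpₖ₋₁ + pₖ₋₂, qₖ = aₖqₖ₋₁ + qₖ₋₂ (with p₋₁=1, p₋₂=0, q₋₁=0, q₋₂=1):
  k=0: a=2, p=2, q=1
  k=1: a=1, p=3, q=1
  k=2: a=7, p=23, q=8
  k=3: a=3, p=72, q=25

72/25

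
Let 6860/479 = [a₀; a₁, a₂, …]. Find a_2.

9

6860 = 14·479 + 154   →  a_0 = 14
479 = 3·154 + 17   →  a_1 = 3
154 = 9·17 + 1   →  a_2 = 9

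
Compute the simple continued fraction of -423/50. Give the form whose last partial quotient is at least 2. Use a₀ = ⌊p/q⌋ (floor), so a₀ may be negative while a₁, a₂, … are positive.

[-9; 1, 1, 5, 1, 3]

-423 = -9·50 + 27
50 = 1·27 + 23
27 = 1·23 + 4
23 = 5·4 + 3
4 = 1·3 + 1
3 = 3·1 + 0  (stop)
So -423/50 = [-9; 1, 1, 5, 1, 3].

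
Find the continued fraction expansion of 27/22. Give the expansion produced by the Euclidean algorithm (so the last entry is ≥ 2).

[1; 4, 2, 2]

27 = 1·22 + 5
22 = 4·5 + 2
5 = 2·2 + 1
2 = 2·1 + 0  (stop)
So 27/22 = [1; 4, 2, 2].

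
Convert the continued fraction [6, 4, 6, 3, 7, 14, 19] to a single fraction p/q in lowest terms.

Fold from the inside: start with 19/1.
  14 + 1/19 = 267/19
  7 + 19/267 = 1888/267
  3 + 267/1888 = 5931/1888
  6 + 1888/5931 = 37474/5931
  4 + 5931/37474 = 155827/37474
  6 + 37474/155827 = 972436/155827

972436/155827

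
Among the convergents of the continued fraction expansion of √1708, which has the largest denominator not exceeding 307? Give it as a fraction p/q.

7687/186

√1708 = [41; 3, 20, 3, 82, …] (period length 4).
Convergents:
  p_0/q_0 = 41/1
  p_1/q_1 = 124/3
  p_2/q_2 = 2521/61
  p_3/q_3 = 7687/186
  p_4/q_4 = 632855/15313
q_3 = 186 ≤ 307 < 15313 = q_4, so the answer is 7687/186.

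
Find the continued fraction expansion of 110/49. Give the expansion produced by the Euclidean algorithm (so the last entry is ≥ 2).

110 = 2*49 + 12
49 = 4*12 + 1
12 = 12*1 + 0  (stop)
So 110/49 = [2; 4, 12].

[2; 4, 12]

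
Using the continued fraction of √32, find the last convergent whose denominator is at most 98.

√32 = [5; 1, 1, 1, 10, …] (period length 4).
Convergents:
  p_0/q_0 = 5/1
  p_1/q_1 = 6/1
  p_2/q_2 = 11/2
  p_3/q_3 = 17/3
  p_4/q_4 = 181/32
  p_5/q_5 = 198/35
  p_6/q_6 = 379/67
  p_7/q_7 = 577/102
q_6 = 67 ≤ 98 < 102 = q_7, so the answer is 379/67.

379/67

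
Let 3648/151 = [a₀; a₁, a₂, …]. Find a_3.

3648 = 24·151 + 24   →  a_0 = 24
151 = 6·24 + 7   →  a_1 = 6
24 = 3·7 + 3   →  a_2 = 3
7 = 2·3 + 1   →  a_3 = 2

2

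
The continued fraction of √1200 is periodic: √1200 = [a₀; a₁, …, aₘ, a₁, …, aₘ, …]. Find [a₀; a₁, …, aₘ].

[34; 1, 1, 1, 3, 1, 1, 1, 68]

a₀ = ⌊√1200⌋ = 34.
With m₀=0, d₀=1 and mₖ₊₁ = dₖaₖ − mₖ, dₖ₊₁ = (n − mₖ₊₁²)/dₖ, aₖ₊₁ = ⌊(a₀+mₖ₊₁)/dₖ₊₁⌋:
  k=1: m=34, d=44, a=1
  k=2: m=10, d=25, a=1
  k=3: m=15, d=39, a=1
  k=4: m=24, d=16, a=3
  k=5: m=24, d=39, a=1
  k=6: m=15, d=25, a=1
  k=7: m=10, d=44, a=1
  k=8: m=34, d=1, a=68
d=1 and a=2a₀=68 at k=8, so the next step gives (m, d) = (34, 44) again — its k=1 value — and the period has length 8.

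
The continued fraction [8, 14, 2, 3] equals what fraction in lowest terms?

815/101

Using pₖ = aₖpₖ₋₁ + pₖ₋₂ and qₖ = aₖqₖ₋₁ + qₖ₋₂:
  k=0: a=8, p=8, q=1
  k=1: a=14, p=113, q=14
  k=2: a=2, p=234, q=29
  k=3: a=3, p=815, q=101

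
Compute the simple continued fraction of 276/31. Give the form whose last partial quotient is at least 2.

[8; 1, 9, 3]

276 = 8×31 + 28
31 = 1×28 + 3
28 = 9×3 + 1
3 = 3×1 + 0  (stop)
So 276/31 = [8; 1, 9, 3].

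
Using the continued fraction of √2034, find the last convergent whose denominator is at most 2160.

√2034 = [45; 10, 90, …] (period length 2).
Convergents:
  p_0/q_0 = 45/1
  p_1/q_1 = 451/10
  p_2/q_2 = 40635/901
  p_3/q_3 = 406801/9020
q_2 = 901 ≤ 2160 < 9020 = q_3, so the answer is 40635/901.

40635/901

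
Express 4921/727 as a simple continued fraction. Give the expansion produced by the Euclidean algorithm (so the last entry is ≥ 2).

[6; 1, 3, 3, 18, 3]

4921 = 6×727 + 559
727 = 1×559 + 168
559 = 3×168 + 55
168 = 3×55 + 3
55 = 18×3 + 1
3 = 3×1 + 0  (stop)
So 4921/727 = [6; 1, 3, 3, 18, 3].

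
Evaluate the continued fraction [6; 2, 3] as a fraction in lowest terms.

45/7

Using pₖ = aₖpₖ₋₁ + pₖ₋₂ and qₖ = aₖqₖ₋₁ + qₖ₋₂:
  k=0: a=6, p=6, q=1
  k=1: a=2, p=13, q=2
  k=2: a=3, p=45, q=7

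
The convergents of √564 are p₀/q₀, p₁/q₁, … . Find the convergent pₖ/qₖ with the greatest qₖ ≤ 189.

4441/187

√564 = [23; 1, 2, 1, 46, …] (period length 4).
Convergents:
  p_0/q_0 = 23/1
  p_1/q_1 = 24/1
  p_2/q_2 = 71/3
  p_3/q_3 = 95/4
  p_4/q_4 = 4441/187
  p_5/q_5 = 4536/191
q_4 = 187 ≤ 189 < 191 = q_5, so the answer is 4441/187.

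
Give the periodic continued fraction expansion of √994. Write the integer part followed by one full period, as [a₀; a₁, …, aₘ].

a₀ = ⌊√994⌋ = 31.
With m₀=0, d₀=1 and mₖ₊₁ = dₖaₖ − mₖ, dₖ₊₁ = (n − mₖ₊₁²)/dₖ, aₖ₊₁ = ⌊(a₀+mₖ₊₁)/dₖ₊₁⌋:
  k=1: m=31, d=33, a=1
  k=2: m=2, d=30, a=1
  k=3: m=28, d=7, a=8
  k=4: m=28, d=30, a=1
  k=5: m=2, d=33, a=1
  k=6: m=31, d=1, a=62
d=1 and a=2a₀=62 at k=6, so the next step gives (m, d) = (31, 33) again — its k=1 value — and the period has length 6.

[31; 1, 1, 8, 1, 1, 62]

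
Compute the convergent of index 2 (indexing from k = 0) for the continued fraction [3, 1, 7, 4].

Using pₖ = aₖpₖ₋₁ + pₖ₋₂, qₖ = aₖqₖ₋₁ + qₖ₋₂ (with p₋₁=1, p₋₂=0, q₋₁=0, q₋₂=1):
  k=0: a=3, p=3, q=1
  k=1: a=1, p=4, q=1
  k=2: a=7, p=31, q=8

31/8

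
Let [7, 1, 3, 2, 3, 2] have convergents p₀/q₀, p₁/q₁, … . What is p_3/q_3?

70/9

Using pₖ = aₖpₖ₋₁ + pₖ₋₂, qₖ = aₖqₖ₋₁ + qₖ₋₂ (with p₋₁=1, p₋₂=0, q₋₁=0, q₋₂=1):
  k=0: a=7, p=7, q=1
  k=1: a=1, p=8, q=1
  k=2: a=3, p=31, q=4
  k=3: a=2, p=70, q=9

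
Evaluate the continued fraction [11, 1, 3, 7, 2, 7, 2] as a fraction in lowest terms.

11617/988

Using pₖ = aₖpₖ₋₁ + pₖ₋₂ and qₖ = aₖqₖ₋₁ + qₖ₋₂:
  k=0: a=11, p=11, q=1
  k=1: a=1, p=12, q=1
  k=2: a=3, p=47, q=4
  k=3: a=7, p=341, q=29
  k=4: a=2, p=729, q=62
  k=5: a=7, p=5444, q=463
  k=6: a=2, p=11617, q=988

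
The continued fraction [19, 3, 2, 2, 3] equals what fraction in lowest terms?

Using pₖ = aₖpₖ₋₁ + pₖ₋₂ and qₖ = aₖqₖ₋₁ + qₖ₋₂:
  k=0: a=19, p=19, q=1
  k=1: a=3, p=58, q=3
  k=2: a=2, p=135, q=7
  k=3: a=2, p=328, q=17
  k=4: a=3, p=1119, q=58

1119/58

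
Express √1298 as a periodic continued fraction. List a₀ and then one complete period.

[36; 36, 72]

a₀ = ⌊√1298⌋ = 36.
With m₀=0, d₀=1 and mₖ₊₁ = dₖaₖ − mₖ, dₖ₊₁ = (n − mₖ₊₁²)/dₖ, aₖ₊₁ = ⌊(a₀+mₖ₊₁)/dₖ₊₁⌋:
  k=1: m=36, d=2, a=36
  k=2: m=36, d=1, a=72
d=1 and a=2a₀=72 at k=2, so the next step gives (m, d) = (36, 2) again — its k=1 value — and the period has length 2.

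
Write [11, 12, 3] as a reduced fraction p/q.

Using pₖ = aₖpₖ₋₁ + pₖ₋₂ and qₖ = aₖqₖ₋₁ + qₖ₋₂:
  k=0: a=11, p=11, q=1
  k=1: a=12, p=133, q=12
  k=2: a=3, p=410, q=37

410/37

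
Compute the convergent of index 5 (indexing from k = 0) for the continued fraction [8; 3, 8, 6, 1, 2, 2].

Using pₖ = aₖpₖ₋₁ + pₖ₋₂, qₖ = aₖqₖ₋₁ + qₖ₋₂ (with p₋₁=1, p₋₂=0, q₋₁=0, q₋₂=1):
  k=0: a=8, p=8, q=1
  k=1: a=3, p=25, q=3
  k=2: a=8, p=208, q=25
  k=3: a=6, p=1273, q=153
  k=4: a=1, p=1481, q=178
  k=5: a=2, p=4235, q=509

4235/509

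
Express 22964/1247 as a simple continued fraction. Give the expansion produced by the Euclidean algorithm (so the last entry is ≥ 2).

[18; 2, 2, 2, 5, 19]

22964 = 18*1247 + 518
1247 = 2*518 + 211
518 = 2*211 + 96
211 = 2*96 + 19
96 = 5*19 + 1
19 = 19*1 + 0  (stop)
So 22964/1247 = [18; 2, 2, 2, 5, 19].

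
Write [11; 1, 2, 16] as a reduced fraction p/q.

572/49

Using pₖ = aₖpₖ₋₁ + pₖ₋₂ and qₖ = aₖqₖ₋₁ + qₖ₋₂:
  k=0: a=11, p=11, q=1
  k=1: a=1, p=12, q=1
  k=2: a=2, p=35, q=3
  k=3: a=16, p=572, q=49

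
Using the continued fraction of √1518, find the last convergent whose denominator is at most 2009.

77962/2001

√1518 = [38; 1, 24, 1, 76, …] (period length 4).
Convergents:
  p_0/q_0 = 38/1
  p_1/q_1 = 39/1
  p_2/q_2 = 974/25
  p_3/q_3 = 1013/26
  p_4/q_4 = 77962/2001
  p_5/q_5 = 78975/2027
q_4 = 2001 ≤ 2009 < 2027 = q_5, so the answer is 77962/2001.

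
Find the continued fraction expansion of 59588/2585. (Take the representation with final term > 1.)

[23; 19, 2, 3, 2, 2, 3]

59588 = 23*2585 + 133
2585 = 19*133 + 58
133 = 2*58 + 17
58 = 3*17 + 7
17 = 2*7 + 3
7 = 2*3 + 1
3 = 3*1 + 0  (stop)
So 59588/2585 = [23; 19, 2, 3, 2, 2, 3].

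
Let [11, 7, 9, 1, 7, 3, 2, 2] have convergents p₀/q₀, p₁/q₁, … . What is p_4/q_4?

6250/561

Using pₖ = aₖpₖ₋₁ + pₖ₋₂, qₖ = aₖqₖ₋₁ + qₖ₋₂ (with p₋₁=1, p₋₂=0, q₋₁=0, q₋₂=1):
  k=0: a=11, p=11, q=1
  k=1: a=7, p=78, q=7
  k=2: a=9, p=713, q=64
  k=3: a=1, p=791, q=71
  k=4: a=7, p=6250, q=561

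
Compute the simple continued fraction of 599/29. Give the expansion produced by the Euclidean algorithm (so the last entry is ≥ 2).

[20; 1, 1, 1, 9]

599 = 20·29 + 19
29 = 1·19 + 10
19 = 1·10 + 9
10 = 1·9 + 1
9 = 9·1 + 0  (stop)
So 599/29 = [20; 1, 1, 1, 9].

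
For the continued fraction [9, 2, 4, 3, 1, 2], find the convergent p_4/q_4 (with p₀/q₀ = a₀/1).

Using pₖ = aₖpₖ₋₁ + pₖ₋₂, qₖ = aₖqₖ₋₁ + qₖ₋₂ (with p₋₁=1, p₋₂=0, q₋₁=0, q₋₂=1):
  k=0: a=9, p=9, q=1
  k=1: a=2, p=19, q=2
  k=2: a=4, p=85, q=9
  k=3: a=3, p=274, q=29
  k=4: a=1, p=359, q=38

359/38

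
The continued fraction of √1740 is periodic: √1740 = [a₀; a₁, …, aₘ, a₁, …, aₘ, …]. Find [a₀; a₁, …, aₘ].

a₀ = ⌊√1740⌋ = 41.
With m₀=0, d₀=1 and mₖ₊₁ = dₖaₖ − mₖ, dₖ₊₁ = (n − mₖ₊₁²)/dₖ, aₖ₊₁ = ⌊(a₀+mₖ₊₁)/dₖ₊₁⌋:
  k=1: m=41, d=59, a=1
  k=2: m=18, d=24, a=2
  k=3: m=30, d=35, a=2
  k=4: m=40, d=4, a=20
  k=5: m=40, d=35, a=2
  k=6: m=30, d=24, a=2
  k=7: m=18, d=59, a=1
  k=8: m=41, d=1, a=82
d=1 and a=2a₀=82 at k=8, so the next step gives (m, d) = (41, 59) again — its k=1 value — and the period has length 8.

[41; 1, 2, 2, 20, 2, 2, 1, 82]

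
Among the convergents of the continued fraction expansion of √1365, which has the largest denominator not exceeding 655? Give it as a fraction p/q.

23904/647

√1365 = [36; 1, 17, 2, 17, 1, 72, …] (period length 6).
Convergents:
  p_0/q_0 = 36/1
  p_1/q_1 = 37/1
  p_2/q_2 = 665/18
  p_3/q_3 = 1367/37
  p_4/q_4 = 23904/647
  p_5/q_5 = 25271/684
q_4 = 647 ≤ 655 < 684 = q_5, so the answer is 23904/647.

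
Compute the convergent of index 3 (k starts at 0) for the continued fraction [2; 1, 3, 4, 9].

Using pₖ = aₖpₖ₋₁ + pₖ₋₂, qₖ = aₖqₖ₋₁ + qₖ₋₂ (with p₋₁=1, p₋₂=0, q₋₁=0, q₋₂=1):
  k=0: a=2, p=2, q=1
  k=1: a=1, p=3, q=1
  k=2: a=3, p=11, q=4
  k=3: a=4, p=47, q=17

47/17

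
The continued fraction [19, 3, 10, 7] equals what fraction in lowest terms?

4251/220

Fold from the inside: start with 7/1.
  10 + 1/7 = 71/7
  3 + 7/71 = 220/71
  19 + 71/220 = 4251/220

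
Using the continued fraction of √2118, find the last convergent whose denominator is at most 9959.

√2118 = [46; 46, 92, …] (period length 2).
Convergents:
  p_0/q_0 = 46/1
  p_1/q_1 = 2117/46
  p_2/q_2 = 194810/4233
  p_3/q_3 = 8963377/194764
q_2 = 4233 ≤ 9959 < 194764 = q_3, so the answer is 194810/4233.

194810/4233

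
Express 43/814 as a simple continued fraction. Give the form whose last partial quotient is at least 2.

[0; 18, 1, 13, 3]

43 = 0*814 + 43
814 = 18*43 + 40
43 = 1*40 + 3
40 = 13*3 + 1
3 = 3*1 + 0  (stop)
So 43/814 = [0; 18, 1, 13, 3].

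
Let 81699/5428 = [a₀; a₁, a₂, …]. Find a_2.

81699 = 15·5428 + 279   →  a_0 = 15
5428 = 19·279 + 127   →  a_1 = 19
279 = 2·127 + 25   →  a_2 = 2

2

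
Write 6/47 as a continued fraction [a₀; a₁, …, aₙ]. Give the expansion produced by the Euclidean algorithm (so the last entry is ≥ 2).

6 = 0*47 + 6
47 = 7*6 + 5
6 = 1*5 + 1
5 = 5*1 + 0  (stop)
So 6/47 = [0; 7, 1, 5].

[0; 7, 1, 5]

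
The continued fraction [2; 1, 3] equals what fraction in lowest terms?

11/4

Using pₖ = aₖpₖ₋₁ + pₖ₋₂ and qₖ = aₖqₖ₋₁ + qₖ₋₂:
  k=0: a=2, p=2, q=1
  k=1: a=1, p=3, q=1
  k=2: a=3, p=11, q=4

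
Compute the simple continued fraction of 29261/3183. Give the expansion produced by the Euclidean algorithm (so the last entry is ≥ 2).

29261 = 9*3183 + 614
3183 = 5*614 + 113
614 = 5*113 + 49
113 = 2*49 + 15
49 = 3*15 + 4
15 = 3*4 + 3
4 = 1*3 + 1
3 = 3*1 + 0  (stop)
So 29261/3183 = [9; 5, 5, 2, 3, 3, 1, 3].

[9; 5, 5, 2, 3, 3, 1, 3]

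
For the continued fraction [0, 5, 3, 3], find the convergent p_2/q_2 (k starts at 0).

3/16

Using pₖ = aₖpₖ₋₁ + pₖ₋₂, qₖ = aₖqₖ₋₁ + qₖ₋₂ (with p₋₁=1, p₋₂=0, q₋₁=0, q₋₂=1):
  k=0: a=0, p=0, q=1
  k=1: a=5, p=1, q=5
  k=2: a=3, p=3, q=16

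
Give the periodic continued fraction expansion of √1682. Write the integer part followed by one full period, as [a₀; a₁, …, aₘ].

[41; 82]

a₀ = ⌊√1682⌋ = 41.
With m₀=0, d₀=1 and mₖ₊₁ = dₖaₖ − mₖ, dₖ₊₁ = (n − mₖ₊₁²)/dₖ, aₖ₊₁ = ⌊(a₀+mₖ₊₁)/dₖ₊₁⌋:
  k=1: m=41, d=1, a=82
d=1 and a=2a₀=82 at k=1, so the next step gives (m, d) = (41, 1) again — its k=1 value — and the period has length 1.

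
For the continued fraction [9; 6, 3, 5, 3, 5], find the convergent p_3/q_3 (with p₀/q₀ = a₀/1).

925/101

Using pₖ = aₖpₖ₋₁ + pₖ₋₂, qₖ = aₖqₖ₋₁ + qₖ₋₂ (with p₋₁=1, p₋₂=0, q₋₁=0, q₋₂=1):
  k=0: a=9, p=9, q=1
  k=1: a=6, p=55, q=6
  k=2: a=3, p=174, q=19
  k=3: a=5, p=925, q=101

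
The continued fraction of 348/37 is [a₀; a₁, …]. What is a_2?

2

348 = 9·37 + 15   →  a_0 = 9
37 = 2·15 + 7   →  a_1 = 2
15 = 2·7 + 1   →  a_2 = 2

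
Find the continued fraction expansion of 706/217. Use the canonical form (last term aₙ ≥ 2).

706 = 3·217 + 55
217 = 3·55 + 52
55 = 1·52 + 3
52 = 17·3 + 1
3 = 3·1 + 0  (stop)
So 706/217 = [3; 3, 1, 17, 3].

[3; 3, 1, 17, 3]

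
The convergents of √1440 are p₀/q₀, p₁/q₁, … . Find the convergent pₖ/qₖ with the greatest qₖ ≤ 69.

√1440 = [37; 1, 17, 1, 74, …] (period length 4).
Convergents:
  p_0/q_0 = 37/1
  p_1/q_1 = 38/1
  p_2/q_2 = 683/18
  p_3/q_3 = 721/19
  p_4/q_4 = 54037/1424
q_3 = 19 ≤ 69 < 1424 = q_4, so the answer is 721/19.

721/19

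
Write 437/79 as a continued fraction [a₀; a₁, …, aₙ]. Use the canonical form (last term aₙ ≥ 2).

[5; 1, 1, 7, 2, 2]

437 = 5×79 + 42
79 = 1×42 + 37
42 = 1×37 + 5
37 = 7×5 + 2
5 = 2×2 + 1
2 = 2×1 + 0  (stop)
So 437/79 = [5; 1, 1, 7, 2, 2].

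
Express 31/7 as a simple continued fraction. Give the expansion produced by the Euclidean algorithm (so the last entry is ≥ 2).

[4; 2, 3]

31 = 4*7 + 3
7 = 2*3 + 1
3 = 3*1 + 0  (stop)
So 31/7 = [4; 2, 3].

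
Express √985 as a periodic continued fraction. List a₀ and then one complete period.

[31; 2, 1, 1, 2, 62]

a₀ = ⌊√985⌋ = 31.
With m₀=0, d₀=1 and mₖ₊₁ = dₖaₖ − mₖ, dₖ₊₁ = (n − mₖ₊₁²)/dₖ, aₖ₊₁ = ⌊(a₀+mₖ₊₁)/dₖ₊₁⌋:
  k=1: m=31, d=24, a=2
  k=2: m=17, d=29, a=1
  k=3: m=12, d=29, a=1
  k=4: m=17, d=24, a=2
  k=5: m=31, d=1, a=62
d=1 and a=2a₀=62 at k=5, so the next step gives (m, d) = (31, 24) again — its k=1 value — and the period has length 5.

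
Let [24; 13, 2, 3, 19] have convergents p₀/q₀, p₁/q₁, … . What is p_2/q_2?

650/27

Using pₖ = aₖpₖ₋₁ + pₖ₋₂, qₖ = aₖqₖ₋₁ + qₖ₋₂ (with p₋₁=1, p₋₂=0, q₋₁=0, q₋₂=1):
  k=0: a=24, p=24, q=1
  k=1: a=13, p=313, q=13
  k=2: a=2, p=650, q=27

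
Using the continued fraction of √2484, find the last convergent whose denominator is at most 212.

√2484 = [49; 1, 5, 4, 5, 1, 98, …] (period length 6).
Convergents:
  p_0/q_0 = 49/1
  p_1/q_1 = 50/1
  p_2/q_2 = 299/6
  p_3/q_3 = 1246/25
  p_4/q_4 = 6529/131
  p_5/q_5 = 7775/156
  p_6/q_6 = 768479/15419
q_5 = 156 ≤ 212 < 15419 = q_6, so the answer is 7775/156.

7775/156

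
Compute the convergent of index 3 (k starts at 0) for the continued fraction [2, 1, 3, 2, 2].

Using pₖ = aₖpₖ₋₁ + pₖ₋₂, qₖ = aₖqₖ₋₁ + qₖ₋₂ (with p₋₁=1, p₋₂=0, q₋₁=0, q₋₂=1):
  k=0: a=2, p=2, q=1
  k=1: a=1, p=3, q=1
  k=2: a=3, p=11, q=4
  k=3: a=2, p=25, q=9

25/9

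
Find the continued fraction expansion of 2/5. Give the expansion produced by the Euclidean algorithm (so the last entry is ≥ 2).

2 = 0·5 + 2
5 = 2·2 + 1
2 = 2·1 + 0  (stop)
So 2/5 = [0; 2, 2].

[0; 2, 2]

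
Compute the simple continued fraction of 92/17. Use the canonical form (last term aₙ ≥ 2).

92 = 5·17 + 7
17 = 2·7 + 3
7 = 2·3 + 1
3 = 3·1 + 0  (stop)
So 92/17 = [5; 2, 2, 3].

[5; 2, 2, 3]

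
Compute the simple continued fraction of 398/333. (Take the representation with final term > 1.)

398 = 1·333 + 65
333 = 5·65 + 8
65 = 8·8 + 1
8 = 8·1 + 0  (stop)
So 398/333 = [1; 5, 8, 8].

[1; 5, 8, 8]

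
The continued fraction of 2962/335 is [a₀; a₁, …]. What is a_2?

2962 = 8·335 + 282   →  a_0 = 8
335 = 1·282 + 53   →  a_1 = 1
282 = 5·53 + 17   →  a_2 = 5

5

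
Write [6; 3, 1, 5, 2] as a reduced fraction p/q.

Using pₖ = aₖpₖ₋₁ + pₖ₋₂ and qₖ = aₖqₖ₋₁ + qₖ₋₂:
  k=0: a=6, p=6, q=1
  k=1: a=3, p=19, q=3
  k=2: a=1, p=25, q=4
  k=3: a=5, p=144, q=23
  k=4: a=2, p=313, q=50

313/50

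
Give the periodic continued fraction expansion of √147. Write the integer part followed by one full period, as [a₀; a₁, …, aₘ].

a₀ = ⌊√147⌋ = 12.
With m₀=0, d₀=1 and mₖ₊₁ = dₖaₖ − mₖ, dₖ₊₁ = (n − mₖ₊₁²)/dₖ, aₖ₊₁ = ⌊(a₀+mₖ₊₁)/dₖ₊₁⌋:
  k=1: m=12, d=3, a=8
  k=2: m=12, d=1, a=24
d=1 and a=2a₀=24 at k=2, so the next step gives (m, d) = (12, 3) again — its k=1 value — and the period has length 2.

[12; 8, 24]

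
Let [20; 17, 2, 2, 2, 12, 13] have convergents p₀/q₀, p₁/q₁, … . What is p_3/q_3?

Using pₖ = aₖpₖ₋₁ + pₖ₋₂, qₖ = aₖqₖ₋₁ + qₖ₋₂ (with p₋₁=1, p₋₂=0, q₋₁=0, q₋₂=1):
  k=0: a=20, p=20, q=1
  k=1: a=17, p=341, q=17
  k=2: a=2, p=702, q=35
  k=3: a=2, p=1745, q=87

1745/87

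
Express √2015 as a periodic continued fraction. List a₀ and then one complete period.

a₀ = ⌊√2015⌋ = 44.
With m₀=0, d₀=1 and mₖ₊₁ = dₖaₖ − mₖ, dₖ₊₁ = (n − mₖ₊₁²)/dₖ, aₖ₊₁ = ⌊(a₀+mₖ₊₁)/dₖ₊₁⌋:
  k=1: m=44, d=79, a=1
  k=2: m=35, d=10, a=7
  k=3: m=35, d=79, a=1
  k=4: m=44, d=1, a=88
d=1 and a=2a₀=88 at k=4, so the next step gives (m, d) = (44, 79) again — its k=1 value — and the period has length 4.

[44; 1, 7, 1, 88]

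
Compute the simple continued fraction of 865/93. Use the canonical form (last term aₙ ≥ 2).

865 = 9·93 + 28
93 = 3·28 + 9
28 = 3·9 + 1
9 = 9·1 + 0  (stop)
So 865/93 = [9; 3, 3, 9].

[9; 3, 3, 9]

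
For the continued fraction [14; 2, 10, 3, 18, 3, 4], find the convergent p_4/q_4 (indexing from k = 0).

Using pₖ = aₖpₖ₋₁ + pₖ₋₂, qₖ = aₖqₖ₋₁ + qₖ₋₂ (with p₋₁=1, p₋₂=0, q₋₁=0, q₋₂=1):
  k=0: a=14, p=14, q=1
  k=1: a=2, p=29, q=2
  k=2: a=10, p=304, q=21
  k=3: a=3, p=941, q=65
  k=4: a=18, p=17242, q=1191

17242/1191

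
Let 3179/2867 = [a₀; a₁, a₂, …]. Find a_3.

3

3179 = 1·2867 + 312   →  a_0 = 1
2867 = 9·312 + 59   →  a_1 = 9
312 = 5·59 + 17   →  a_2 = 5
59 = 3·17 + 8   →  a_3 = 3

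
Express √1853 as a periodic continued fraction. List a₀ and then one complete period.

[43; 21, 1, 1, 21, 86]

a₀ = ⌊√1853⌋ = 43.
With m₀=0, d₀=1 and mₖ₊₁ = dₖaₖ − mₖ, dₖ₊₁ = (n − mₖ₊₁²)/dₖ, aₖ₊₁ = ⌊(a₀+mₖ₊₁)/dₖ₊₁⌋:
  k=1: m=43, d=4, a=21
  k=2: m=41, d=43, a=1
  k=3: m=2, d=43, a=1
  k=4: m=41, d=4, a=21
  k=5: m=43, d=1, a=86
d=1 and a=2a₀=86 at k=5, so the next step gives (m, d) = (43, 4) again — its k=1 value — and the period has length 5.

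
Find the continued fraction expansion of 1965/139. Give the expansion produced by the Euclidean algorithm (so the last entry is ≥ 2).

1965 = 14*139 + 19
139 = 7*19 + 6
19 = 3*6 + 1
6 = 6*1 + 0  (stop)
So 1965/139 = [14; 7, 3, 6].

[14; 7, 3, 6]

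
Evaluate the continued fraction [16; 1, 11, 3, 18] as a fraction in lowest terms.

11471/678

Fold from the inside: start with 18/1.
  3 + 1/18 = 55/18
  11 + 18/55 = 623/55
  1 + 55/623 = 678/623
  16 + 623/678 = 11471/678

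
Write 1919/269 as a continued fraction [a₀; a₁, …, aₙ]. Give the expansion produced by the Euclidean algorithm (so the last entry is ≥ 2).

1919 = 7×269 + 36
269 = 7×36 + 17
36 = 2×17 + 2
17 = 8×2 + 1
2 = 2×1 + 0  (stop)
So 1919/269 = [7; 7, 2, 8, 2].

[7; 7, 2, 8, 2]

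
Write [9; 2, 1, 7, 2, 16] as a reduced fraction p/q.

7543/807

Using pₖ = aₖpₖ₋₁ + pₖ₋₂ and qₖ = aₖqₖ₋₁ + qₖ₋₂:
  k=0: a=9, p=9, q=1
  k=1: a=2, p=19, q=2
  k=2: a=1, p=28, q=3
  k=3: a=7, p=215, q=23
  k=4: a=2, p=458, q=49
  k=5: a=16, p=7543, q=807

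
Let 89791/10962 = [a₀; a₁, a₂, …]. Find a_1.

5

89791 = 8·10962 + 2095   →  a_0 = 8
10962 = 5·2095 + 487   →  a_1 = 5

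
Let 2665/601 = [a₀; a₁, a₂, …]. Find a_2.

2665 = 4·601 + 261   →  a_0 = 4
601 = 2·261 + 79   →  a_1 = 2
261 = 3·79 + 24   →  a_2 = 3

3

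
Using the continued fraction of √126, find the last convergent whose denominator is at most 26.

101/9

√126 = [11; 4, 2, 4, 22, …] (period length 4).
Convergents:
  p_0/q_0 = 11/1
  p_1/q_1 = 45/4
  p_2/q_2 = 101/9
  p_3/q_3 = 449/40
q_2 = 9 ≤ 26 < 40 = q_3, so the answer is 101/9.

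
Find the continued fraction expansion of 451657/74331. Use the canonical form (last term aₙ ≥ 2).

451657 = 6*74331 + 5671
74331 = 13*5671 + 608
5671 = 9*608 + 199
608 = 3*199 + 11
199 = 18*11 + 1
11 = 11*1 + 0  (stop)
So 451657/74331 = [6; 13, 9, 3, 18, 11].

[6; 13, 9, 3, 18, 11]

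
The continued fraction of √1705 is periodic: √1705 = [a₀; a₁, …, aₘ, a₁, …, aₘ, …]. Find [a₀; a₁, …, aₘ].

a₀ = ⌊√1705⌋ = 41.
With m₀=0, d₀=1 and mₖ₊₁ = dₖaₖ − mₖ, dₖ₊₁ = (n − mₖ₊₁²)/dₖ, aₖ₊₁ = ⌊(a₀+mₖ₊₁)/dₖ₊₁⌋:
  k=1: m=41, d=24, a=3
  k=2: m=31, d=31, a=2
  k=3: m=31, d=24, a=3
  k=4: m=41, d=1, a=82
d=1 and a=2a₀=82 at k=4, so the next step gives (m, d) = (41, 24) again — its k=1 value — and the period has length 4.

[41; 3, 2, 3, 82]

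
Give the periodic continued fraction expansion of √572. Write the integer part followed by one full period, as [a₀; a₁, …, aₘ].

[23; 1, 10, 1, 46]

a₀ = ⌊√572⌋ = 23.
With m₀=0, d₀=1 and mₖ₊₁ = dₖaₖ − mₖ, dₖ₊₁ = (n − mₖ₊₁²)/dₖ, aₖ₊₁ = ⌊(a₀+mₖ₊₁)/dₖ₊₁⌋:
  k=1: m=23, d=43, a=1
  k=2: m=20, d=4, a=10
  k=3: m=20, d=43, a=1
  k=4: m=23, d=1, a=46
d=1 and a=2a₀=46 at k=4, so the next step gives (m, d) = (23, 43) again — its k=1 value — and the period has length 4.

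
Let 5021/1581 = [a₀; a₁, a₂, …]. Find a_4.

5

5021 = 3·1581 + 278   →  a_0 = 3
1581 = 5·278 + 191   →  a_1 = 5
278 = 1·191 + 87   →  a_2 = 1
191 = 2·87 + 17   →  a_3 = 2
87 = 5·17 + 2   →  a_4 = 5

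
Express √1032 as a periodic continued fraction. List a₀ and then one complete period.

a₀ = ⌊√1032⌋ = 32.

[32; 8, 64]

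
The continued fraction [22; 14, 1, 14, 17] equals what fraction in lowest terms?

84362/3823

Fold from the inside: start with 17/1.
  14 + 1/17 = 239/17
  1 + 17/239 = 256/239
  14 + 239/256 = 3823/256
  22 + 256/3823 = 84362/3823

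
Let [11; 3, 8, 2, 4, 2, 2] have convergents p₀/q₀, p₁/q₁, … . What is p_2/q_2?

283/25

Using pₖ = aₖpₖ₋₁ + pₖ₋₂, qₖ = aₖqₖ₋₁ + qₖ₋₂ (with p₋₁=1, p₋₂=0, q₋₁=0, q₋₂=1):
  k=0: a=11, p=11, q=1
  k=1: a=3, p=34, q=3
  k=2: a=8, p=283, q=25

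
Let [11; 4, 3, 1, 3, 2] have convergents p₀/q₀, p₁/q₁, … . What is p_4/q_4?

Using pₖ = aₖpₖ₋₁ + pₖ₋₂, qₖ = aₖqₖ₋₁ + qₖ₋₂ (with p₋₁=1, p₋₂=0, q₋₁=0, q₋₂=1):
  k=0: a=11, p=11, q=1
  k=1: a=4, p=45, q=4
  k=2: a=3, p=146, q=13
  k=3: a=1, p=191, q=17
  k=4: a=3, p=719, q=64

719/64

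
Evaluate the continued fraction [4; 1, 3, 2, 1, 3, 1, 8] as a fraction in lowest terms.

2557/536

Fold from the inside: start with 8/1.
  1 + 1/8 = 9/8
  3 + 8/9 = 35/9
  1 + 9/35 = 44/35
  2 + 35/44 = 123/44
  3 + 44/123 = 413/123
  1 + 123/413 = 536/413
  4 + 413/536 = 2557/536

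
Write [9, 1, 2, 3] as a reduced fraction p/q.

97/10

Using pₖ = aₖpₖ₋₁ + pₖ₋₂ and qₖ = aₖqₖ₋₁ + qₖ₋₂:
  k=0: a=9, p=9, q=1
  k=1: a=1, p=10, q=1
  k=2: a=2, p=29, q=3
  k=3: a=3, p=97, q=10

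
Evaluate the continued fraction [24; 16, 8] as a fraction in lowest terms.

Fold from the inside: start with 8/1.
  16 + 1/8 = 129/8
  24 + 8/129 = 3104/129

3104/129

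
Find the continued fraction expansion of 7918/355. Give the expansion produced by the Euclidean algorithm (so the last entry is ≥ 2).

7918 = 22×355 + 108
355 = 3×108 + 31
108 = 3×31 + 15
31 = 2×15 + 1
15 = 15×1 + 0  (stop)
So 7918/355 = [22; 3, 3, 2, 15].

[22; 3, 3, 2, 15]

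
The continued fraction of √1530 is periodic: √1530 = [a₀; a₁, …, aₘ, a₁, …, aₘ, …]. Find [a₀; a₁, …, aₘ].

a₀ = ⌊√1530⌋ = 39.
With m₀=0, d₀=1 and mₖ₊₁ = dₖaₖ − mₖ, dₖ₊₁ = (n − mₖ₊₁²)/dₖ, aₖ₊₁ = ⌊(a₀+mₖ₊₁)/dₖ₊₁⌋:
  k=1: m=39, d=9, a=8
  k=2: m=33, d=49, a=1
  k=3: m=16, d=26, a=2
  k=4: m=36, d=9, a=8
  k=5: m=36, d=26, a=2
  k=6: m=16, d=49, a=1
  k=7: m=33, d=9, a=8
  k=8: m=39, d=1, a=78
d=1 and a=2a₀=78 at k=8, so the next step gives (m, d) = (39, 9) again — its k=1 value — and the period has length 8.

[39; 8, 1, 2, 8, 2, 1, 8, 78]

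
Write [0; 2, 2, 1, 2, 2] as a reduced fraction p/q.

19/45

Using pₖ = aₖpₖ₋₁ + pₖ₋₂ and qₖ = aₖqₖ₋₁ + qₖ₋₂:
  k=0: a=0, p=0, q=1
  k=1: a=2, p=1, q=2
  k=2: a=2, p=2, q=5
  k=3: a=1, p=3, q=7
  k=4: a=2, p=8, q=19
  k=5: a=2, p=19, q=45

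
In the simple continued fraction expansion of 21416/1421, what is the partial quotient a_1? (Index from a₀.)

14

21416 = 15·1421 + 101   →  a_0 = 15
1421 = 14·101 + 7   →  a_1 = 14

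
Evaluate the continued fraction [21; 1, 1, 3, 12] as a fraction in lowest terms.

Fold from the inside: start with 12/1.
  3 + 1/12 = 37/12
  1 + 12/37 = 49/37
  1 + 37/49 = 86/49
  21 + 49/86 = 1855/86

1855/86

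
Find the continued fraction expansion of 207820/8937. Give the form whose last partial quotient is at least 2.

[23; 3, 1, 15, 3, 11, 4]

207820 = 23×8937 + 2269
8937 = 3×2269 + 2130
2269 = 1×2130 + 139
2130 = 15×139 + 45
139 = 3×45 + 4
45 = 11×4 + 1
4 = 4×1 + 0  (stop)
So 207820/8937 = [23; 3, 1, 15, 3, 11, 4].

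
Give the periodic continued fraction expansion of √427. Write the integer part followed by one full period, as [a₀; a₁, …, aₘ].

a₀ = ⌊√427⌋ = 20.

[20; 1, 1, 1, 40]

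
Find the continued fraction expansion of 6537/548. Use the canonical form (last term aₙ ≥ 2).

[11; 1, 13, 19, 2]

6537 = 11×548 + 509
548 = 1×509 + 39
509 = 13×39 + 2
39 = 19×2 + 1
2 = 2×1 + 0  (stop)
So 6537/548 = [11; 1, 13, 19, 2].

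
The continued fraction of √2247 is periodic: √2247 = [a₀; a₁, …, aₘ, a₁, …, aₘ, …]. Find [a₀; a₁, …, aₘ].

[47; 2, 2, 15, 2, 2, 94]

a₀ = ⌊√2247⌋ = 47.
With m₀=0, d₀=1 and mₖ₊₁ = dₖaₖ − mₖ, dₖ₊₁ = (n − mₖ₊₁²)/dₖ, aₖ₊₁ = ⌊(a₀+mₖ₊₁)/dₖ₊₁⌋:
  k=1: m=47, d=38, a=2
  k=2: m=29, d=37, a=2
  k=3: m=45, d=6, a=15
  k=4: m=45, d=37, a=2
  k=5: m=29, d=38, a=2
  k=6: m=47, d=1, a=94
d=1 and a=2a₀=94 at k=6, so the next step gives (m, d) = (47, 38) again — its k=1 value — and the period has length 6.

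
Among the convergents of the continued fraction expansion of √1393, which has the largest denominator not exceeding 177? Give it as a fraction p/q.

√1393 = [37; 3, 10, 3, 74, …] (period length 4).
Convergents:
  p_0/q_0 = 37/1
  p_1/q_1 = 112/3
  p_2/q_2 = 1157/31
  p_3/q_3 = 3583/96
  p_4/q_4 = 266299/7135
q_3 = 96 ≤ 177 < 7135 = q_4, so the answer is 3583/96.

3583/96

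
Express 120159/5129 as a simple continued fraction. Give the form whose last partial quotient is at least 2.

120159 = 23*5129 + 2192
5129 = 2*2192 + 745
2192 = 2*745 + 702
745 = 1*702 + 43
702 = 16*43 + 14
43 = 3*14 + 1
14 = 14*1 + 0  (stop)
So 120159/5129 = [23; 2, 2, 1, 16, 3, 14].

[23; 2, 2, 1, 16, 3, 14]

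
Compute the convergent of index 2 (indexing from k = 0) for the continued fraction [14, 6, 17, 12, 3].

Using pₖ = aₖpₖ₋₁ + pₖ₋₂, qₖ = aₖqₖ₋₁ + qₖ₋₂ (with p₋₁=1, p₋₂=0, q₋₁=0, q₋₂=1):
  k=0: a=14, p=14, q=1
  k=1: a=6, p=85, q=6
  k=2: a=17, p=1459, q=103

1459/103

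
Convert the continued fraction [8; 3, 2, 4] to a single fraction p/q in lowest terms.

257/31

Fold from the inside: start with 4/1.
  2 + 1/4 = 9/4
  3 + 4/9 = 31/9
  8 + 9/31 = 257/31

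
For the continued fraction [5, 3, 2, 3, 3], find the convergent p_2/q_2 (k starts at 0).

37/7

Using pₖ = aₖpₖ₋₁ + pₖ₋₂, qₖ = aₖqₖ₋₁ + qₖ₋₂ (with p₋₁=1, p₋₂=0, q₋₁=0, q₋₂=1):
  k=0: a=5, p=5, q=1
  k=1: a=3, p=16, q=3
  k=2: a=2, p=37, q=7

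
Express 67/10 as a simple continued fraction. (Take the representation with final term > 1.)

[6; 1, 2, 3]

67 = 6×10 + 7
10 = 1×7 + 3
7 = 2×3 + 1
3 = 3×1 + 0  (stop)
So 67/10 = [6; 1, 2, 3].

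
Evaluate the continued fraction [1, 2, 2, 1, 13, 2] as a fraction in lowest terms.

284/199

Using pₖ = aₖpₖ₋₁ + pₖ₋₂ and qₖ = aₖqₖ₋₁ + qₖ₋₂:
  k=0: a=1, p=1, q=1
  k=1: a=2, p=3, q=2
  k=2: a=2, p=7, q=5
  k=3: a=1, p=10, q=7
  k=4: a=13, p=137, q=96
  k=5: a=2, p=284, q=199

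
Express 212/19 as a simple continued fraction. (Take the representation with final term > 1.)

212 = 11×19 + 3
19 = 6×3 + 1
3 = 3×1 + 0  (stop)
So 212/19 = [11; 6, 3].

[11; 6, 3]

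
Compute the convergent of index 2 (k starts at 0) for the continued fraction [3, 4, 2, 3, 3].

29/9

Using pₖ = aₖpₖ₋₁ + pₖ₋₂, qₖ = aₖqₖ₋₁ + qₖ₋₂ (with p₋₁=1, p₋₂=0, q₋₁=0, q₋₂=1):
  k=0: a=3, p=3, q=1
  k=1: a=4, p=13, q=4
  k=2: a=2, p=29, q=9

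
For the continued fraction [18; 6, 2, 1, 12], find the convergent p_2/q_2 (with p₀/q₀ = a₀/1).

236/13

Using pₖ = aₖpₖ₋₁ + pₖ₋₂, qₖ = aₖqₖ₋₁ + qₖ₋₂ (with p₋₁=1, p₋₂=0, q₋₁=0, q₋₂=1):
  k=0: a=18, p=18, q=1
  k=1: a=6, p=109, q=6
  k=2: a=2, p=236, q=13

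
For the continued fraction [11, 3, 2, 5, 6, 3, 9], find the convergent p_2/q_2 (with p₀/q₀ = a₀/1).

Using pₖ = aₖpₖ₋₁ + pₖ₋₂, qₖ = aₖqₖ₋₁ + qₖ₋₂ (with p₋₁=1, p₋₂=0, q₋₁=0, q₋₂=1):
  k=0: a=11, p=11, q=1
  k=1: a=3, p=34, q=3
  k=2: a=2, p=79, q=7

79/7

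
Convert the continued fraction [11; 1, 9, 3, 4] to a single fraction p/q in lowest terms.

1595/134

Fold from the inside: start with 4/1.
  3 + 1/4 = 13/4
  9 + 4/13 = 121/13
  1 + 13/121 = 134/121
  11 + 121/134 = 1595/134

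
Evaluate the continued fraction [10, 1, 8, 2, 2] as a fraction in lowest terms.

Using pₖ = aₖpₖ₋₁ + pₖ₋₂ and qₖ = aₖqₖ₋₁ + qₖ₋₂:
  k=0: a=10, p=10, q=1
  k=1: a=1, p=11, q=1
  k=2: a=8, p=98, q=9
  k=3: a=2, p=207, q=19
  k=4: a=2, p=512, q=47

512/47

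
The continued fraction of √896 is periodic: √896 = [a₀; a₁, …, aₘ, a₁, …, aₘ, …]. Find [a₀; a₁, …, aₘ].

[29; 1, 13, 1, 58]

a₀ = ⌊√896⌋ = 29.
With m₀=0, d₀=1 and mₖ₊₁ = dₖaₖ − mₖ, dₖ₊₁ = (n − mₖ₊₁²)/dₖ, aₖ₊₁ = ⌊(a₀+mₖ₊₁)/dₖ₊₁⌋:
  k=1: m=29, d=55, a=1
  k=2: m=26, d=4, a=13
  k=3: m=26, d=55, a=1
  k=4: m=29, d=1, a=58
d=1 and a=2a₀=58 at k=4, so the next step gives (m, d) = (29, 55) again — its k=1 value — and the period has length 4.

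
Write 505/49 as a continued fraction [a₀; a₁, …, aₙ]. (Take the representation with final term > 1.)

[10; 3, 3, 1, 3]

505 = 10×49 + 15
49 = 3×15 + 4
15 = 3×4 + 3
4 = 1×3 + 1
3 = 3×1 + 0  (stop)
So 505/49 = [10; 3, 3, 1, 3].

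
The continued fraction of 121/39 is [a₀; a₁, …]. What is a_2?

1

121 = 3·39 + 4   →  a_0 = 3
39 = 9·4 + 3   →  a_1 = 9
4 = 1·3 + 1   →  a_2 = 1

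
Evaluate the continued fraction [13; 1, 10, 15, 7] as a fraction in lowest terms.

16316/1173

Using pₖ = aₖpₖ₋₁ + pₖ₋₂ and qₖ = aₖqₖ₋₁ + qₖ₋₂:
  k=0: a=13, p=13, q=1
  k=1: a=1, p=14, q=1
  k=2: a=10, p=153, q=11
  k=3: a=15, p=2309, q=166
  k=4: a=7, p=16316, q=1173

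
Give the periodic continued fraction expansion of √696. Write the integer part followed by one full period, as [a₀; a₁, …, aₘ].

a₀ = ⌊√696⌋ = 26.
With m₀=0, d₀=1 and mₖ₊₁ = dₖaₖ − mₖ, dₖ₊₁ = (n − mₖ₊₁²)/dₖ, aₖ₊₁ = ⌊(a₀+mₖ₊₁)/dₖ₊₁⌋:
  k=1: m=26, d=20, a=2
  k=2: m=14, d=25, a=1
  k=3: m=11, d=23, a=1
  k=4: m=12, d=24, a=1
  k=5: m=12, d=23, a=1
  k=6: m=11, d=25, a=1
  k=7: m=14, d=20, a=2
  k=8: m=26, d=1, a=52
d=1 and a=2a₀=52 at k=8, so the next step gives (m, d) = (26, 20) again — its k=1 value — and the period has length 8.

[26; 2, 1, 1, 1, 1, 1, 2, 52]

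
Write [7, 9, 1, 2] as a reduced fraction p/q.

Fold from the inside: start with 2/1.
  1 + 1/2 = 3/2
  9 + 2/3 = 29/3
  7 + 3/29 = 206/29

206/29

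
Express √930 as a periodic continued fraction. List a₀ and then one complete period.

a₀ = ⌊√930⌋ = 30.
With m₀=0, d₀=1 and mₖ₊₁ = dₖaₖ − mₖ, dₖ₊₁ = (n − mₖ₊₁²)/dₖ, aₖ₊₁ = ⌊(a₀+mₖ₊₁)/dₖ₊₁⌋:
  k=1: m=30, d=30, a=2
  k=2: m=30, d=1, a=60
d=1 and a=2a₀=60 at k=2, so the next step gives (m, d) = (30, 30) again — its k=1 value — and the period has length 2.

[30; 2, 60]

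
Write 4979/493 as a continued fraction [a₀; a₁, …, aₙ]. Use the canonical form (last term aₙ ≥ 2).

[10; 10, 16, 3]

4979 = 10×493 + 49
493 = 10×49 + 3
49 = 16×3 + 1
3 = 3×1 + 0  (stop)
So 4979/493 = [10; 10, 16, 3].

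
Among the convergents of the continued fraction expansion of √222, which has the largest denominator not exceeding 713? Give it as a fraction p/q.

√222 = [14; 1, 8, 1, 28, …] (period length 4).
Convergents:
  p_0/q_0 = 14/1
  p_1/q_1 = 15/1
  p_2/q_2 = 134/9
  p_3/q_3 = 149/10
  p_4/q_4 = 4306/289
  p_5/q_5 = 4455/299
  p_6/q_6 = 39946/2681
q_5 = 299 ≤ 713 < 2681 = q_6, so the answer is 4455/299.

4455/299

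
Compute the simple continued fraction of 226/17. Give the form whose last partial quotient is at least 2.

[13; 3, 2, 2]

226 = 13*17 + 5
17 = 3*5 + 2
5 = 2*2 + 1
2 = 2*1 + 0  (stop)
So 226/17 = [13; 3, 2, 2].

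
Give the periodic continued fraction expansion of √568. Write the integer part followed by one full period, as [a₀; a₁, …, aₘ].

a₀ = ⌊√568⌋ = 23.

[23; 1, 4, 1, 46]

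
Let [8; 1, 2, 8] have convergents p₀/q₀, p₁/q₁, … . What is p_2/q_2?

Using pₖ = aₖpₖ₋₁ + pₖ₋₂, qₖ = aₖqₖ₋₁ + qₖ₋₂ (with p₋₁=1, p₋₂=0, q₋₁=0, q₋₂=1):
  k=0: a=8, p=8, q=1
  k=1: a=1, p=9, q=1
  k=2: a=2, p=26, q=3

26/3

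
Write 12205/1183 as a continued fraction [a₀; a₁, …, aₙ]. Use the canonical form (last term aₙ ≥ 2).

12205 = 10×1183 + 375
1183 = 3×375 + 58
375 = 6×58 + 27
58 = 2×27 + 4
27 = 6×4 + 3
4 = 1×3 + 1
3 = 3×1 + 0  (stop)
So 12205/1183 = [10; 3, 6, 2, 6, 1, 3].

[10; 3, 6, 2, 6, 1, 3]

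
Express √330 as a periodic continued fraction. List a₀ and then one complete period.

a₀ = ⌊√330⌋ = 18.
With m₀=0, d₀=1 and mₖ₊₁ = dₖaₖ − mₖ, dₖ₊₁ = (n − mₖ₊₁²)/dₖ, aₖ₊₁ = ⌊(a₀+mₖ₊₁)/dₖ₊₁⌋:
  k=1: m=18, d=6, a=6
  k=2: m=18, d=1, a=36
d=1 and a=2a₀=36 at k=2, so the next step gives (m, d) = (18, 6) again — its k=1 value — and the period has length 2.

[18; 6, 36]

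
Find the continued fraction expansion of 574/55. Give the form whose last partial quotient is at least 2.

574 = 10×55 + 24
55 = 2×24 + 7
24 = 3×7 + 3
7 = 2×3 + 1
3 = 3×1 + 0  (stop)
So 574/55 = [10; 2, 3, 2, 3].

[10; 2, 3, 2, 3]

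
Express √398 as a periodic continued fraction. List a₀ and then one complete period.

a₀ = ⌊√398⌋ = 19.

[19; 1, 18, 1, 38]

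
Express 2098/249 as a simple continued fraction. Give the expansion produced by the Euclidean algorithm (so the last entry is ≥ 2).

[8; 2, 2, 1, 6, 2, 2]

2098 = 8·249 + 106
249 = 2·106 + 37
106 = 2·37 + 32
37 = 1·32 + 5
32 = 6·5 + 2
5 = 2·2 + 1
2 = 2·1 + 0  (stop)
So 2098/249 = [8; 2, 2, 1, 6, 2, 2].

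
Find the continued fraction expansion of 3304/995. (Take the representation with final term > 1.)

3304 = 3·995 + 319
995 = 3·319 + 38
319 = 8·38 + 15
38 = 2·15 + 8
15 = 1·8 + 7
8 = 1·7 + 1
7 = 7·1 + 0  (stop)
So 3304/995 = [3; 3, 8, 2, 1, 1, 7].

[3; 3, 8, 2, 1, 1, 7]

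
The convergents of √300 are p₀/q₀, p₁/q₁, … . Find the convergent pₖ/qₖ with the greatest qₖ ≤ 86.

1351/78

√300 = [17; 3, 8, 3, 34, …] (period length 4).
Convergents:
  p_0/q_0 = 17/1
  p_1/q_1 = 52/3
  p_2/q_2 = 433/25
  p_3/q_3 = 1351/78
  p_4/q_4 = 46367/2677
q_3 = 78 ≤ 86 < 2677 = q_4, so the answer is 1351/78.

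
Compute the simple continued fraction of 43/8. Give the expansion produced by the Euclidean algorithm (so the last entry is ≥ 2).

[5; 2, 1, 2]

43 = 5×8 + 3
8 = 2×3 + 2
3 = 1×2 + 1
2 = 2×1 + 0  (stop)
So 43/8 = [5; 2, 1, 2].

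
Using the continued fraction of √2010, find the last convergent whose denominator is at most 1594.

24165/539

√2010 = [44; 1, 4, 1, 88, …] (period length 4).
Convergents:
  p_0/q_0 = 44/1
  p_1/q_1 = 45/1
  p_2/q_2 = 224/5
  p_3/q_3 = 269/6
  p_4/q_4 = 23896/533
  p_5/q_5 = 24165/539
  p_6/q_6 = 120556/2689
q_5 = 539 ≤ 1594 < 2689 = q_6, so the answer is 24165/539.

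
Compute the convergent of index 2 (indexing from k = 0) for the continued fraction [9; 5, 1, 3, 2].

Using pₖ = aₖpₖ₋₁ + pₖ₋₂, qₖ = aₖqₖ₋₁ + qₖ₋₂ (with p₋₁=1, p₋₂=0, q₋₁=0, q₋₂=1):
  k=0: a=9, p=9, q=1
  k=1: a=5, p=46, q=5
  k=2: a=1, p=55, q=6

55/6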